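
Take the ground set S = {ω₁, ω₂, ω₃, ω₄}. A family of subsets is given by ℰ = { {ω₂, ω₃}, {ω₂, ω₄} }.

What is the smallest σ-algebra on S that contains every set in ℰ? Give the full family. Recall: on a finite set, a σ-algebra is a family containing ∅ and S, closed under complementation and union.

σ(ℰ) (16 sets): { {}, {ω₁}, {ω₂}, {ω₃}, {ω₄}, {ω₁, ω₂}, {ω₁, ω₃}, {ω₁, ω₄}, {ω₂, ω₃}, {ω₂, ω₄}, {ω₃, ω₄}, {ω₁, ω₂, ω₃}, {ω₁, ω₂, ω₄}, {ω₁, ω₃, ω₄}, {ω₂, ω₃, ω₄}, S }

Working:
Seed the family with ℰ together with ∅ and S: { {}, {ω₂, ω₃}, {ω₂, ω₄}, S }.
Pass 1. New:
  {ω₁, ω₃}  = complement {ω₂, ω₄}
  {ω₁, ω₄}  = complement {ω₂, ω₃}
  {ω₂, ω₃, ω₄}  = {ω₂, ω₄} ∪ {ω₂, ω₃}
Pass 2. New:
  {ω₁}  = complement {ω₂, ω₃, ω₄}
  {ω₁, ω₂, ω₃}  = {ω₂, ω₃} ∪ {ω₁, ω₃}
  {ω₁, ω₂, ω₄}  = {ω₁, ω₄} ∪ {ω₂, ω₄}
  {ω₁, ω₃, ω₄}  = {ω₁, ω₄} ∪ {ω₁, ω₃}
Pass 3: 3 new —
  {ω₂}  = complement {ω₁, ω₃, ω₄}
  {ω₃}  = complement {ω₁, ω₂, ω₄}
  {ω₄}  = complement {ω₁, ω₂, ω₃}
Pass 4: 2 new —
  {ω₁, ω₂}  = {ω₂} ∪ {ω₁}
  {ω₃, ω₄}  = {ω₃} ∪ {ω₄}
Pass 5: no new sets; the family is a σ-algebra.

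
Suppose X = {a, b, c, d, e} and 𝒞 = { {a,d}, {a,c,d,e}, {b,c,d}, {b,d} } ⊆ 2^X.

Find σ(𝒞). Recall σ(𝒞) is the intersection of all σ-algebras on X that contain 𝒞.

σ(𝒞) = { ∅, {a}, {b}, {c}, {d}, {e}, {a,b}, {a,c}, {a,d}, {a,e}, {b,c}, {b,d}, {b,e}, {c,d}, {c,e}, {d,e}, {a,b,c}, {a,b,d}, {a,b,e}, {a,c,d}, {a,c,e}, {a,d,e}, {b,c,d}, {b,c,e}, {b,d,e}, {c,d,e}, {a,b,c,d}, {a,b,c,e}, {a,b,d,e}, {a,c,d,e}, {b,c,d,e}, X }

Check:
Take S₀ = 𝒞 ∪ {∅, X} = { ∅, {a,d}, {b,d}, {b,c,d}, {a,c,d,e}, X }.
Round 1. New:
  {b}  = ᶜ of {a,c,d,e}
  {a,e}  = ᶜ of {b,c,d}
  {a,b,d}  = {a,d} ∪ {b,d}
  {a,c,e}  = ᶜ of {b,d}
  {b,c,e}  = ᶜ of {a,d}
  {a,b,c,d}  = {b,c,d} ∪ {a,d}
  (now 12)
Round 2: 7 new —
  {e}  = ᶜ of {a,b,c,d}
  {c,e}  = ᶜ of {a,b,d}
  {a,b,e}  = {b} ∪ {a,e}
  {a,d,e}  = {a,d} ∪ {a,e}
  {a,b,c,e}  = {a,c,e} ∪ {b}
  {a,b,d,e}  = {a,b,d} ∪ {a,e}
  {b,c,d,e}  = {b,c,d} ∪ {b,c,e}
  (now 19)
Round 3 (7 new):
  {a}  = ᶜ of {b,c,d,e}
  {c}  = ᶜ of {a,b,d,e}
  {d}  = ᶜ of {a,b,c,e}
  {b,c}  = ᶜ of {a,d,e}
  {b,e}  = {b} ∪ {e}
  {c,d}  = ᶜ of {a,b,e}
  {b,d,e}  = {b,d} ∪ {e}
  (now 26)
Round 4 (6 new):
  {a,b}  = {b} ∪ {a}
  {a,c}  = ᶜ of {b,d,e}
  {d,e}  = {e} ∪ {d}
  {a,b,c}  = {b,c} ∪ {a}
  {a,c,d}  = ᶜ of {b,e}
  {c,d,e}  = {c,d} ∪ {e}
  (now 32)
Round 5 adds nothing — fixpoint reached.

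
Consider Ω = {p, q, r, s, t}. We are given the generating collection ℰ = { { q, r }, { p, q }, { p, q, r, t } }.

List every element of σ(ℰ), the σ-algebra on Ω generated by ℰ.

Start: ℰ ∪ {∅, Ω} = { ∅, { p, q }, { q, r }, { p, q, r, t }, Ω }.
Pass 1 (4 new):
  { s }  = { p, q, r, t }ᶜ
  { p, q, r }  = { q, r } ∪ { p, q }
  { p, s, t }  = { q, r }ᶜ
  { r, s, t }  = { p, q }ᶜ
  [9 total]
Pass 2: +7 →
  { s, t }  = { p, q, r }ᶜ
  { p, q, s }  = { p, q } ∪ { s }
  { q, r, s }  = { q, r } ∪ { s }
  { p, q, r, s }  = { p, q, r } ∪ { s }
  { p, q, s, t }  = { p, s, t } ∪ { p, q }
  { p, r, s, t }  = { p, s, t } ∪ { r, s, t }
  { q, r, s, t }  = { r, s, t } ∪ { q, r }
  [16 total]
Pass 3. New:
  { p }  = { q, r, s, t }ᶜ
  { q }  = { p, r, s, t }ᶜ
  { r }  = { p, q, s, t }ᶜ
  { t }  = { p, q, r, s }ᶜ
  { p, t }  = { q, r, s }ᶜ
  { r, t }  = { p, q, s }ᶜ
  [22 total]
Pass 4 adds 9:
  { p, r }  = { r } ∪ { p }
  { p, s }  = { s } ∪ { p }
  { q, s }  = { q } ∪ { s }
  { q, t }  = { q } ∪ { t }
  { r, s }  = { r } ∪ { s }
  { p, q, t }  = { p, q } ∪ { t }
  { p, r, t }  = { r } ∪ { p, t }
  { q, r, t }  = { q } ∪ { r, t }
  { q, s, t }  = { q } ∪ { s, t }
  [31 total]
Pass 5: +1 →
  { p, r, s }  = { q, t }ᶜ
  [32 total]
Pass 6 adds nothing — fixpoint reached.

σ(ℰ) = { ∅, { p }, { q }, { r }, { s }, { t }, { p, q }, { p, r }, { p, s }, { p, t }, { q, r }, { q, s }, { q, t }, { r, s }, { r, t }, { s, t }, { p, q, r }, { p, q, s }, { p, q, t }, { p, r, s }, { p, r, t }, { p, s, t }, { q, r, s }, { q, r, t }, { q, s, t }, { r, s, t }, { p, q, r, s }, { p, q, r, t }, { p, q, s, t }, { p, r, s, t }, { q, r, s, t }, Ω }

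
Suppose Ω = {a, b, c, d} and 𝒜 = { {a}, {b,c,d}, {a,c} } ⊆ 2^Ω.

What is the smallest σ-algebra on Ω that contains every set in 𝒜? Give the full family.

|σ(𝒜)| = 8.  σ(𝒜) = { {}, {a}, {c}, {a,c}, {b,d}, {a,b,d}, {b,c,d}, Ω }

Derivation:
Take S₀ = 𝒜 ∪ {∅, Ω} = { {}, {a}, {a,c}, {b,c,d}, Ω }.
Round 1: 1 new —
  {b,d}  = complement {a,c}
  |family| = 6
Round 2: 1 new —
  {a,b,d}  = {b,d} ∪ {a}
  |family| = 7
Round 3 adds 1:
  {c}  = complement {a,b,d}
  |family| = 8
Round 4 adds nothing — fixpoint reached.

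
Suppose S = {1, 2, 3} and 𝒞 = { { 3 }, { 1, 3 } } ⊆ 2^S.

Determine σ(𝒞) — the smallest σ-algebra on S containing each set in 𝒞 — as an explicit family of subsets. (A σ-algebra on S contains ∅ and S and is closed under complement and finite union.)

Begin from { ∅, { 3 }, { 1, 3 }, S } (that is, 𝒞 plus ∅ and S).
Round 1 adds 2:
  { 2 }  = S∖{ 1, 3 }
  { 1, 2 }  = S∖{ 3 }
Round 2: 1 new —
  { 2, 3 }  = { 3 } ∪ { 2 }
Round 3: +1 →
  { 1 }  = S∖{ 2, 3 }
Round 4: closed — nothing new.

Therefore σ(𝒞) = { ∅, { 1 }, { 2 }, { 3 }, { 1, 2 }, { 1, 3 }, { 2, 3 }, S } (|σ(𝒞)| = 8).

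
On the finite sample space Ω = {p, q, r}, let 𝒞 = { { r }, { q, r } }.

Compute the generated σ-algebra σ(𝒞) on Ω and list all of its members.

Begin from { ∅, { r }, { q, r }, Ω } (that is, 𝒞 plus ∅ and Ω).
Iteration 1. New:
  { p }  = { q, r }ᶜ
  { p, q }  = { r }ᶜ
  — 6 sets.
Iteration 2 adds 1:
  { p, r }  = { r } ∪ { p }
  — 7 sets.
Iteration 3. New:
  { q }  = { p, r }ᶜ
  — 8 sets.
Iteration 4: no new sets; the family is a σ-algebra.

σ(𝒞) = { ∅, { p }, { q }, { r }, { p, q }, { p, r }, { q, r }, Ω }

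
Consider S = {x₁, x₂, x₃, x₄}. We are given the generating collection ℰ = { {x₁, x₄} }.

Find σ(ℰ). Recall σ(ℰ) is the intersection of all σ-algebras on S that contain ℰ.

Begin from { {}, {x₁, x₄}, S } (that is, ℰ plus ∅ and S).
Round 1. New:
  {x₂, x₃}  = S∖{x₁, x₄}
  (now 4)
Round 2: already closed under ᶜ and ∪.

Hence σ(ℰ) has 4 members: { {}, {x₁, x₄}, {x₂, x₃}, S }.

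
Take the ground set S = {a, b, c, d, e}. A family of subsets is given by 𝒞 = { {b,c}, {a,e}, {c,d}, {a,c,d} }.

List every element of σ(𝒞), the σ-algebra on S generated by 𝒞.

|σ(𝒞)| = 32.  σ(𝒞) = { {}, {a}, {b}, {c}, {d}, {e}, {a,b}, {a,c}, {a,d}, {a,e}, {b,c}, {b,d}, {b,e}, {c,d}, {c,e}, {d,e}, {a,b,c}, {a,b,d}, {a,b,e}, {a,c,d}, {a,c,e}, {a,d,e}, {b,c,d}, {b,c,e}, {b,d,e}, {c,d,e}, {a,b,c,d}, {a,b,c,e}, {a,b,d,e}, {a,c,d,e}, {b,c,d,e}, S }

Working:
Take S₀ = 𝒞 ∪ {∅, S} = { {}, {a,e}, {b,c}, {c,d}, {a,c,d}, S }.
Pass 1 adds 7:
  {b,e}  = ᶜ of {a,c,d}
  {a,b,e}  = ᶜ of {c,d}
  {a,d,e}  = ᶜ of {b,c}
  {b,c,d}  = ᶜ of {a,e}
  {a,b,c,d}  = {a,c,d} ∪ {b,c}
  {a,b,c,e}  = {b,c} ∪ {a,e}
  {a,c,d,e}  = {c,d} ∪ {a,e}
  [13 total]
Pass 2: +6 →
  {b}  = ᶜ of {a,c,d,e}
  {d}  = ᶜ of {a,b,c,e}
  {e}  = ᶜ of {a,b,c,d}
  {b,c,e}  = {b,e} ∪ {b,c}
  {a,b,d,e}  = {a,d,e} ∪ {b,e}
  {b,c,d,e}  = {b,e} ∪ {c,d}
  [19 total]
Pass 3: +7 →
  {a}  = ᶜ of {b,c,d,e}
  {c}  = ᶜ of {a,b,d,e}
  {a,d}  = ᶜ of {b,c,e}
  {b,d}  = {b} ∪ {d}
  {d,e}  = {e} ∪ {d}
  {b,d,e}  = {b,e} ∪ {d}
  {c,d,e}  = {c,d} ∪ {e}
  [26 total]
Pass 4: +6 →
  {a,b}  = ᶜ of {c,d,e}
  {a,c}  = ᶜ of {b,d,e}
  {c,e}  = {e} ∪ {c}
  {a,b,c}  = ᶜ of {d,e}
  {a,b,d}  = {b} ∪ {a,d}
  {a,c,e}  = ᶜ of {b,d}
  [32 total]
Pass 5: closed — nothing new.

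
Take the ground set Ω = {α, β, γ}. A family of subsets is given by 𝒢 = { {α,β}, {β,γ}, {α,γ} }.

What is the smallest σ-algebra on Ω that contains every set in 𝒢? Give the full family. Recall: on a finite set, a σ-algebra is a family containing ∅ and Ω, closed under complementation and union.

Initial family (5 sets): { ∅, {α,β}, {α,γ}, {β,γ}, Ω }.
Step 1. New:
  {α}  = {β,γ}ᶜ
  {β}  = {α,γ}ᶜ
  {γ}  = {α,β}ᶜ
  [8 total]
Step 2: closed — nothing new.

Hence σ(𝒢) has 8 members: { ∅, {α}, {β}, {γ}, {α,β}, {α,γ}, {β,γ}, Ω }.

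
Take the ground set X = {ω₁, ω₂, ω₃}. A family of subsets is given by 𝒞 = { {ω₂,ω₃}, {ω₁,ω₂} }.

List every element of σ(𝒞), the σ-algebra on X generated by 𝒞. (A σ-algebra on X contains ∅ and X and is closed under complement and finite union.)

Start: 𝒞 ∪ {∅, X} = { {}, {ω₁,ω₂}, {ω₂,ω₃}, X }.
Round 1: 2 new —
  {ω₁}  = {ω₂,ω₃}ᶜ
  {ω₃}  = {ω₁,ω₂}ᶜ
  (now 6)
Round 2: 1 new —
  {ω₁,ω₃}  = {ω₃} ∪ {ω₁}
  (now 7)
Round 3 (1 new):
  {ω₂}  = {ω₁,ω₃}ᶜ
  (now 8)
Round 4: already closed under ᶜ and ∪.

σ(𝒞) = { {}, {ω₁}, {ω₂}, {ω₃}, {ω₁,ω₂}, {ω₁,ω₃}, {ω₂,ω₃}, X }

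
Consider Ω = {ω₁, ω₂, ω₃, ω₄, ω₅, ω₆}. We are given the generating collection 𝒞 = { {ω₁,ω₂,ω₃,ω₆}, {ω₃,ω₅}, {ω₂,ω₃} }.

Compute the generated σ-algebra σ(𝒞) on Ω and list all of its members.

Begin from { ∅, {ω₂,ω₃}, {ω₃,ω₅}, {ω₁,ω₂,ω₃,ω₆}, Ω } (that is, 𝒞 plus ∅ and Ω).
Pass 1: 5 new —
  {ω₄,ω₅}  = {ω₁,ω₂,ω₃,ω₆}ᶜ
  {ω₂,ω₃,ω₅}  = {ω₂,ω₃} ∪ {ω₃,ω₅}
  {ω₁,ω₂,ω₄,ω₆}  = {ω₃,ω₅}ᶜ
  {ω₁,ω₄,ω₅,ω₆}  = {ω₂,ω₃}ᶜ
  {ω₁,ω₂,ω₃,ω₅,ω₆}  = {ω₃,ω₅} ∪ {ω₁,ω₂,ω₃,ω₆}
  |family| = 10
Pass 2. New:
  {ω₄}  = {ω₁,ω₂,ω₃,ω₅,ω₆}ᶜ
  {ω₁,ω₄,ω₆}  = {ω₂,ω₃,ω₅}ᶜ
  {ω₃,ω₄,ω₅}  = {ω₄,ω₅} ∪ {ω₃,ω₅}
  {ω₂,ω₃,ω₄,ω₅}  = {ω₄,ω₅} ∪ {ω₂,ω₃,ω₅}
  {ω₁,ω₂,ω₃,ω₄,ω₆}  = {ω₁,ω₂,ω₄,ω₆} ∪ {ω₁,ω₂,ω₃,ω₆}
  {ω₁,ω₂,ω₄,ω₅,ω₆}  = {ω₁,ω₂,ω₄,ω₆} ∪ {ω₁,ω₄,ω₅,ω₆}
  {ω₁,ω₃,ω₄,ω₅,ω₆}  = {ω₁,ω₄,ω₅,ω₆} ∪ {ω₃,ω₅}
  |family| = 17
Pass 3: +6 →
  {ω₂}  = {ω₁,ω₃,ω₄,ω₅,ω₆}ᶜ
  {ω₃}  = {ω₁,ω₂,ω₄,ω₅,ω₆}ᶜ
  {ω₅}  = {ω₁,ω₂,ω₃,ω₄,ω₆}ᶜ
  {ω₁,ω₆}  = {ω₂,ω₃,ω₄,ω₅}ᶜ
  {ω₁,ω₂,ω₆}  = {ω₃,ω₄,ω₅}ᶜ
  {ω₂,ω₃,ω₄}  = {ω₂,ω₃} ∪ {ω₄}
  |family| = 23
Pass 4: +9 →
  {ω₂,ω₄}  = {ω₂} ∪ {ω₄}
  {ω₂,ω₅}  = {ω₂} ∪ {ω₅}
  {ω₃,ω₄}  = {ω₃} ∪ {ω₄}
  {ω₁,ω₃,ω₆}  = {ω₁,ω₆} ∪ {ω₃}
  {ω₁,ω₅,ω₆}  = {ω₂,ω₃,ω₄}ᶜ
  {ω₂,ω₄,ω₅}  = {ω₂} ∪ {ω₄,ω₅}
  {ω₁,ω₂,ω₅,ω₆}  = {ω₅} ∪ {ω₁,ω₂,ω₆}
  {ω₁,ω₃,ω₄,ω₆}  = {ω₁,ω₄,ω₆} ∪ {ω₃}
  {ω₁,ω₃,ω₅,ω₆}  = {ω₁,ω₆} ∪ {ω₃,ω₅}
  |family| = 32
Pass 5: stable.

|σ(𝒞)| = 32.  σ(𝒞) = { ∅, {ω₂}, {ω₃}, {ω₄}, {ω₅}, {ω₁,ω₆}, {ω₂,ω₃}, {ω₂,ω₄}, {ω₂,ω₅}, {ω₃,ω₄}, {ω₃,ω₅}, {ω₄,ω₅}, {ω₁,ω₂,ω₆}, {ω₁,ω₃,ω₆}, {ω₁,ω₄,ω₆}, {ω₁,ω₅,ω₆}, {ω₂,ω₃,ω₄}, {ω₂,ω₃,ω₅}, {ω₂,ω₄,ω₅}, {ω₃,ω₄,ω₅}, {ω₁,ω₂,ω₃,ω₆}, {ω₁,ω₂,ω₄,ω₆}, {ω₁,ω₂,ω₅,ω₆}, {ω₁,ω₃,ω₄,ω₆}, {ω₁,ω₃,ω₅,ω₆}, {ω₁,ω₄,ω₅,ω₆}, {ω₂,ω₃,ω₄,ω₅}, {ω₁,ω₂,ω₃,ω₄,ω₆}, {ω₁,ω₂,ω₃,ω₅,ω₆}, {ω₁,ω₂,ω₄,ω₅,ω₆}, {ω₁,ω₃,ω₄,ω₅,ω₆}, Ω }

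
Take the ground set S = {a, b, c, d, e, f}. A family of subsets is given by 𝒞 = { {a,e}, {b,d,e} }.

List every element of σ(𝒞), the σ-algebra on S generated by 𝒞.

Start: 𝒞 ∪ {∅, S} = { {}, {a,e}, {b,d,e}, S }.
Pass 1 adds 3:
  {a,c,f}  = complement {b,d,e}
  {a,b,d,e}  = {b,d,e} ∪ {a,e}
  {b,c,d,f}  = complement {a,e}
  [7 total]
Pass 2. New:
  {c,f}  = complement {a,b,d,e}
  {a,c,e,f}  = {a,c,f} ∪ {a,e}
  {a,b,c,d,f}  = {b,c,d,f} ∪ {a,c,f}
  {b,c,d,e,f}  = {b,c,d,f} ∪ {b,d,e}
  [11 total]
Pass 3: 3 new —
  {a}  = complement {b,c,d,e,f}
  {e}  = complement {a,b,c,d,f}
  {b,d}  = complement {a,c,e,f}
  [14 total]
Pass 4: 2 new —
  {a,b,d}  = {b,d} ∪ {a}
  {c,e,f}  = {c,f} ∪ {e}
  [16 total]
After Pass 5 the family is unchanged; done.

Therefore σ(𝒞) = { {}, {a}, {e}, {a,e}, {b,d}, {c,f}, {a,b,d}, {a,c,f}, {b,d,e}, {c,e,f}, {a,b,d,e}, {a,c,e,f}, {b,c,d,f}, {a,b,c,d,f}, {b,c,d,e,f}, S } (|σ(𝒞)| = 16).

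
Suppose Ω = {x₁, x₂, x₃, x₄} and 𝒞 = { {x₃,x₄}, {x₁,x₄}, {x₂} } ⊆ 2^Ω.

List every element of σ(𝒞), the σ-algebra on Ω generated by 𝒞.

Take S₀ = 𝒞 ∪ {∅, Ω} = { {}, {x₂}, {x₁,x₄}, {x₃,x₄}, Ω }.
Pass 1: 5 new —
  {x₁,x₂}  = Ω∖{x₃,x₄}
  {x₂,x₃}  = Ω∖{x₁,x₄}
  {x₁,x₂,x₄}  = {x₁,x₄} ∪ {x₂}
  {x₁,x₃,x₄}  = Ω∖{x₂}
  {x₂,x₃,x₄}  = {x₃,x₄} ∪ {x₂}
  [10 total]
Pass 2 (3 new):
  {x₁}  = Ω∖{x₂,x₃,x₄}
  {x₃}  = Ω∖{x₁,x₂,x₄}
  {x₁,x₂,x₃}  = {x₁,x₂} ∪ {x₂,x₃}
  [13 total]
Pass 3. New:
  {x₄}  = Ω∖{x₁,x₂,x₃}
  {x₁,x₃}  = {x₃} ∪ {x₁}
  [15 total]
Pass 4: 1 new —
  {x₂,x₄}  = Ω∖{x₁,x₃}
  [16 total]
After Pass 5 the family is unchanged; done.

|σ(𝒞)| = 16.  σ(𝒞) = { {}, {x₁}, {x₂}, {x₃}, {x₄}, {x₁,x₂}, {x₁,x₃}, {x₁,x₄}, {x₂,x₃}, {x₂,x₄}, {x₃,x₄}, {x₁,x₂,x₃}, {x₁,x₂,x₄}, {x₁,x₃,x₄}, {x₂,x₃,x₄}, Ω }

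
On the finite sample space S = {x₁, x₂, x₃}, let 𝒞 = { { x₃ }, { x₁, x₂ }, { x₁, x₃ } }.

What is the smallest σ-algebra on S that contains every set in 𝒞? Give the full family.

Seed the family with 𝒞 together with ∅ and S: { {  }, { x₃ }, { x₁, x₂ }, { x₁, x₃ }, S }.
Round 1: +1 →
  { x₂ }  = ᶜ of { x₁, x₃ }
  (now 6)
Round 2. New:
  { x₂, x₃ }  = { x₃ } ∪ { x₂ }
  (now 7)
Round 3 (1 new):
  { x₁ }  = ᶜ of { x₂, x₃ }
  (now 8)
Round 4: already closed under ᶜ and ∪.

Therefore σ(𝒞) = { {  }, { x₁ }, { x₂ }, { x₃ }, { x₁, x₂ }, { x₁, x₃ }, { x₂, x₃ }, S } (|σ(𝒞)| = 8).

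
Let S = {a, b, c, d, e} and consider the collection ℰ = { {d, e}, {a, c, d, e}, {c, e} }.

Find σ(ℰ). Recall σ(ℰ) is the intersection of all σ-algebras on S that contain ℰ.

Answer: σ(ℰ) = { {}, {a}, {b}, {c}, {d}, {e}, {a, b}, {a, c}, {a, d}, {a, e}, {b, c}, {b, d}, {b, e}, {c, d}, {c, e}, {d, e}, {a, b, c}, {a, b, d}, {a, b, e}, {a, c, d}, {a, c, e}, {a, d, e}, {b, c, d}, {b, c, e}, {b, d, e}, {c, d, e}, {a, b, c, d}, {a, b, c, e}, {a, b, d, e}, {a, c, d, e}, {b, c, d, e}, S }

Check:
Start: ℰ ∪ {∅, S} = { {}, {c, e}, {d, e}, {a, c, d, e}, S }.
Step 1: +4 →
  {b}  = S∖{a, c, d, e}
  {a, b, c}  = S∖{d, e}
  {a, b, d}  = S∖{c, e}
  {c, d, e}  = {d, e} ∪ {c, e}
  |family| = 9
Step 2: 7 new —
  {a, b}  = S∖{c, d, e}
  {b, c, e}  = {b} ∪ {c, e}
  {b, d, e}  = {b} ∪ {d, e}
  {a, b, c, d}  = {a, b, c} ∪ {a, b, d}
  {a, b, c, e}  = {a, b, c} ∪ {c, e}
  {a, b, d, e}  = {a, b, d} ∪ {d, e}
  {b, c, d, e}  = {c, d, e} ∪ {b}
  |family| = 16
Step 3. New:
  {a}  = S∖{b, c, d, e}
  {c}  = S∖{a, b, d, e}
  {d}  = S∖{a, b, c, e}
  {e}  = S∖{a, b, c, d}
  {a, c}  = S∖{b, d, e}
  {a, d}  = S∖{b, c, e}
  |family| = 22
Step 4: 9 new —
  {a, e}  = {e} ∪ {a}
  {b, c}  = {b} ∪ {c}
  {b, d}  = {b} ∪ {d}
  {b, e}  = {b} ∪ {e}
  {c, d}  = {c} ∪ {d}
  {a, b, e}  = {a, b} ∪ {e}
  {a, c, d}  = {c} ∪ {a, d}
  {a, c, e}  = {e} ∪ {a, c}
  {a, d, e}  = {e} ∪ {a, d}
  |family| = 31
Step 5. New:
  {b, c, d}  = S∖{a, e}
  |family| = 32
After Step 6 the family is unchanged; done.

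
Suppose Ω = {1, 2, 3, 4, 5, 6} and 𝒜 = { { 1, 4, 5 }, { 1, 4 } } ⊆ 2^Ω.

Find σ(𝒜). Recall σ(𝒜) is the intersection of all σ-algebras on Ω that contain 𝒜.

Begin from { {}, { 1, 4 }, { 1, 4, 5 }, Ω } (that is, 𝒜 plus ∅ and Ω).
Step 1: 2 new —
  { 2, 3, 6 }  = { 1, 4, 5 }ᶜ
  { 2, 3, 5, 6 }  = { 1, 4 }ᶜ
  — 6 sets.
Step 2 adds 1:
  { 1, 2, 3, 4, 6 }  = { 1, 4 } ∪ { 2, 3, 6 }
  — 7 sets.
Step 3 adds 1:
  { 5 }  = { 1, 2, 3, 4, 6 }ᶜ
  — 8 sets.
Step 4 adds nothing — fixpoint reached.

σ(𝒜) = { {}, { 5 }, { 1, 4 }, { 1, 4, 5 }, { 2, 3, 6 }, { 2, 3, 5, 6 }, { 1, 2, 3, 4, 6 }, Ω }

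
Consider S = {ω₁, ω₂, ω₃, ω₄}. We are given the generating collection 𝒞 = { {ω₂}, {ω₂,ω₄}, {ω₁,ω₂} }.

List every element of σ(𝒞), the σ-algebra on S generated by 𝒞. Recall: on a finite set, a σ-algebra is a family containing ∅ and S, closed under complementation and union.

Seed the family with 𝒞 together with ∅ and S: { {}, {ω₂}, {ω₁,ω₂}, {ω₂,ω₄}, S }.
Pass 1: 4 new —
  {ω₁,ω₃}  = ᶜ of {ω₂,ω₄}
  {ω₃,ω₄}  = ᶜ of {ω₁,ω₂}
  {ω₁,ω₂,ω₄}  = {ω₁,ω₂} ∪ {ω₂,ω₄}
  {ω₁,ω₃,ω₄}  = ᶜ of {ω₂}
  — 9 sets.
Pass 2 (3 new):
  {ω₃}  = ᶜ of {ω₁,ω₂,ω₄}
  {ω₁,ω₂,ω₃}  = {ω₁,ω₂} ∪ {ω₁,ω₃}
  {ω₂,ω₃,ω₄}  = {ω₃,ω₄} ∪ {ω₂}
  — 12 sets.
Pass 3 (3 new):
  {ω₁}  = ᶜ of {ω₂,ω₃,ω₄}
  {ω₄}  = ᶜ of {ω₁,ω₂,ω₃}
  {ω₂,ω₃}  = {ω₃} ∪ {ω₂}
  — 15 sets.
Pass 4: 1 new —
  {ω₁,ω₄}  = ᶜ of {ω₂,ω₃}
  — 16 sets.
Pass 5: already closed under ᶜ and ∪.

σ(𝒞) = { {}, {ω₁}, {ω₂}, {ω₃}, {ω₄}, {ω₁,ω₂}, {ω₁,ω₃}, {ω₁,ω₄}, {ω₂,ω₃}, {ω₂,ω₄}, {ω₃,ω₄}, {ω₁,ω₂,ω₃}, {ω₁,ω₂,ω₄}, {ω₁,ω₃,ω₄}, {ω₂,ω₃,ω₄}, S }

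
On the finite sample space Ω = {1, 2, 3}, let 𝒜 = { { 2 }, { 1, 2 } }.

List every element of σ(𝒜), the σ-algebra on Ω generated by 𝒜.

Begin from { {}, { 2 }, { 1, 2 }, Ω } (that is, 𝒜 plus ∅ and Ω).
Step 1. New:
  { 3 }  = Ω∖{ 1, 2 }
  { 1, 3 }  = Ω∖{ 2 }
  (now 6)
Step 2: 1 new —
  { 2, 3 }  = { 3 } ∪ { 2 }
  (now 7)
Step 3. New:
  { 1 }  = Ω∖{ 2, 3 }
  (now 8)
Step 4: closed — nothing new.

σ(𝒜) = { {}, { 1 }, { 2 }, { 3 }, { 1, 2 }, { 1, 3 }, { 2, 3 }, Ω }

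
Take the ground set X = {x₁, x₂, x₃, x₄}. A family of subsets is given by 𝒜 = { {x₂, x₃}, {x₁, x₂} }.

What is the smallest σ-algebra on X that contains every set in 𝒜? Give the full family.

Initial family (4 sets): { {}, {x₁, x₂}, {x₂, x₃}, X }.
Step 1. New:
  {x₁, x₄}  = ᶜ of {x₂, x₃}
  {x₃, x₄}  = ᶜ of {x₁, x₂}
  {x₁, x₂, x₃}  = {x₁, x₂} ∪ {x₂, x₃}
  (now 7)
Step 2: 4 new —
  {x₄}  = ᶜ of {x₁, x₂, x₃}
  {x₁, x₂, x₄}  = {x₁, x₄} ∪ {x₁, x₂}
  {x₁, x₃, x₄}  = {x₃, x₄} ∪ {x₁, x₄}
  {x₂, x₃, x₄}  = {x₃, x₄} ∪ {x₂, x₃}
  (now 11)
Step 3: +3 →
  {x₁}  = ᶜ of {x₂, x₃, x₄}
  {x₂}  = ᶜ of {x₁, x₃, x₄}
  {x₃}  = ᶜ of {x₁, x₂, x₄}
  (now 14)
Step 4. New:
  {x₁, x₃}  = {x₃} ∪ {x₁}
  {x₂, x₄}  = {x₄} ∪ {x₂}
  (now 16)
Step 5 adds nothing — fixpoint reached.

Therefore σ(𝒜) = { {}, {x₁}, {x₂}, {x₃}, {x₄}, {x₁, x₂}, {x₁, x₃}, {x₁, x₄}, {x₂, x₃}, {x₂, x₄}, {x₃, x₄}, {x₁, x₂, x₃}, {x₁, x₂, x₄}, {x₁, x₃, x₄}, {x₂, x₃, x₄}, X } (|σ(𝒜)| = 16).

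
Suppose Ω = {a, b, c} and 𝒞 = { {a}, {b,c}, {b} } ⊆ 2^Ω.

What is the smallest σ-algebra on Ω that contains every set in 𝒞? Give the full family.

Seed the family with 𝒞 together with ∅ and Ω: { {}, {a}, {b}, {b,c}, Ω }.
Iteration 1 adds 2:
  {a,b}  = {b} ∪ {a}
  {a,c}  = ᶜ of {b}
  |family| = 7
Iteration 2 adds 1:
  {c}  = ᶜ of {a,b}
  |family| = 8
Iteration 3: already closed under ᶜ and ∪.

Hence σ(𝒞) has 8 members: { {}, {a}, {b}, {c}, {a,b}, {a,c}, {b,c}, Ω }.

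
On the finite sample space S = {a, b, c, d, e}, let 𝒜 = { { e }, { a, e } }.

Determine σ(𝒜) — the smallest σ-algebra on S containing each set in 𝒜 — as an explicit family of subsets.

Seed the family with 𝒜 together with ∅ and S: { {}, { e }, { a, e }, S }.
Round 1: +2 →
  { b, c, d }  = S∖{ a, e }
  { a, b, c, d }  = S∖{ e }
  |family| = 6
Round 2: 1 new —
  { b, c, d, e }  = { b, c, d } ∪ { e }
  |family| = 7
Round 3 (1 new):
  { a }  = S∖{ b, c, d, e }
  |family| = 8
Round 4: already closed under ᶜ and ∪.

|σ(𝒜)| = 8.  σ(𝒜) = { {}, { a }, { e }, { a, e }, { b, c, d }, { a, b, c, d }, { b, c, d, e }, S }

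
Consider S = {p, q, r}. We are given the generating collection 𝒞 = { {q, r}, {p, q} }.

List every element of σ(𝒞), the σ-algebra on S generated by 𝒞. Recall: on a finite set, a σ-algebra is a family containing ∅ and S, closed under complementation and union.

Begin from { {}, {p, q}, {q, r}, S } (that is, 𝒞 plus ∅ and S).
Step 1 adds 2:
  {p}  = {q, r}ᶜ
  {r}  = {p, q}ᶜ
  |family| = 6
Step 2 (1 new):
  {p, r}  = {r} ∪ {p}
  |family| = 7
Step 3 adds 1:
  {q}  = {p, r}ᶜ
  |family| = 8
Step 4: no new sets; the family is a σ-algebra.

|σ(𝒞)| = 8.  σ(𝒞) = { {}, {p}, {q}, {r}, {p, q}, {p, r}, {q, r}, S }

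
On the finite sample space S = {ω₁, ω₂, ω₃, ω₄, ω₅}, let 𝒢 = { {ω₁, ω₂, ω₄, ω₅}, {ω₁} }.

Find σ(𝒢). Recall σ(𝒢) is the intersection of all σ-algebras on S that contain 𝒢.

σ(𝒢) (8 sets): { {}, {ω₁}, {ω₃}, {ω₁, ω₃}, {ω₂, ω₄, ω₅}, {ω₁, ω₂, ω₄, ω₅}, {ω₂, ω₃, ω₄, ω₅}, S }

Derivation:
Begin from { {}, {ω₁}, {ω₁, ω₂, ω₄, ω₅}, S } (that is, 𝒢 plus ∅ and S).
Step 1. New:
  {ω₃}  = {ω₁, ω₂, ω₄, ω₅}ᶜ
  {ω₂, ω₃, ω₄, ω₅}  = {ω₁}ᶜ
  (now 6)
Step 2. New:
  {ω₁, ω₃}  = {ω₃} ∪ {ω₁}
  (now 7)
Step 3: +1 →
  {ω₂, ω₄, ω₅}  = {ω₁, ω₃}ᶜ
  (now 8)
Step 4: closed — nothing new.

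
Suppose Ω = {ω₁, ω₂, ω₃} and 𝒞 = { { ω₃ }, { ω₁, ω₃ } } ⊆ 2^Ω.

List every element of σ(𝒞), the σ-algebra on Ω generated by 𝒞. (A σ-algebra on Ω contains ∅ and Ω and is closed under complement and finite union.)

Answer: σ(𝒞) = { ∅, { ω₁ }, { ω₂ }, { ω₃ }, { ω₁, ω₂ }, { ω₁, ω₃ }, { ω₂, ω₃ }, Ω }

Derivation:
Take S₀ = 𝒞 ∪ {∅, Ω} = { ∅, { ω₃ }, { ω₁, ω₃ }, Ω }.
Pass 1. New:
  { ω₂ }  = ᶜ of { ω₁, ω₃ }
  { ω₁, ω₂ }  = ᶜ of { ω₃ }
  [6 total]
Pass 2: +1 →
  { ω₂, ω₃ }  = { ω₃ } ∪ { ω₂ }
  [7 total]
Pass 3 (1 new):
  { ω₁ }  = ᶜ of { ω₂, ω₃ }
  [8 total]
Pass 4 adds nothing — fixpoint reached.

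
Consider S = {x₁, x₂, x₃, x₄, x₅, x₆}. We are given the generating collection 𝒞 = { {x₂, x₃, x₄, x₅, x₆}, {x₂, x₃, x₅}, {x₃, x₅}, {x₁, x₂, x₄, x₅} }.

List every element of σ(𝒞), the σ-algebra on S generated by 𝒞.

Start: 𝒞 ∪ {∅, S} = { ∅, {x₃, x₅}, {x₂, x₃, x₅}, {x₁, x₂, x₄, x₅}, {x₂, x₃, x₄, x₅, x₆}, S }.
Step 1: +5 →
  {x₁}  = S∖{x₂, x₃, x₄, x₅, x₆}
  {x₃, x₆}  = S∖{x₁, x₂, x₄, x₅}
  {x₁, x₄, x₆}  = S∖{x₂, x₃, x₅}
  {x₁, x₂, x₄, x₆}  = S∖{x₃, x₅}
  {x₁, x₂, x₃, x₄, x₅}  = {x₂, x₃, x₅} ∪ {x₁, x₂, x₄, x₅}
  — 11 sets.
Step 2 (10 new):
  {x₆}  = S∖{x₁, x₂, x₃, x₄, x₅}
  {x₁, x₃, x₅}  = {x₃, x₅} ∪ {x₁}
  {x₁, x₃, x₆}  = {x₃, x₆} ∪ {x₁}
  {x₃, x₅, x₆}  = {x₃, x₆} ∪ {x₃, x₅}
  {x₁, x₂, x₃, x₅}  = {x₂, x₃, x₅} ∪ {x₁}
  {x₁, x₃, x₄, x₆}  = {x₁, x₄, x₆} ∪ {x₃, x₆}
  {x₂, x₃, x₅, x₆}  = {x₂, x₃, x₅} ∪ {x₃, x₆}
  {x₁, x₂, x₃, x₄, x₆}  = {x₁, x₂, x₄, x₆} ∪ {x₃, x₆}
  {x₁, x₂, x₄, x₅, x₆}  = {x₁, x₂, x₄, x₆} ∪ {x₁, x₂, x₄, x₅}
  {x₁, x₃, x₄, x₅, x₆}  = {x₁, x₄, x₆} ∪ {x₃, x₅}
  — 21 sets.
Step 3. New:
  {x₂}  = S∖{x₁, x₃, x₄, x₅, x₆}
  {x₃}  = S∖{x₁, x₂, x₄, x₅, x₆}
  {x₅}  = S∖{x₁, x₂, x₃, x₄, x₆}
  {x₁, x₄}  = S∖{x₂, x₃, x₅, x₆}
  {x₁, x₆}  = {x₆} ∪ {x₁}
  {x₂, x₅}  = S∖{x₁, x₃, x₄, x₆}
  {x₄, x₆}  = S∖{x₁, x₂, x₃, x₅}
  {x₁, x₂, x₄}  = S∖{x₃, x₅, x₆}
  {x₂, x₄, x₅}  = S∖{x₁, x₃, x₆}
  {x₂, x₄, x₆}  = S∖{x₁, x₃, x₅}
  {x₁, x₃, x₅, x₆}  = {x₁, x₃, x₆} ∪ {x₁, x₃, x₅}
  {x₁, x₂, x₃, x₅, x₆}  = {x₁, x₃, x₆} ∪ {x₂, x₃, x₅, x₆}
  — 33 sets.
Step 4: 26 new —
  {x₄}  = S∖{x₁, x₂, x₃, x₅, x₆}
  {x₁, x₂}  = {x₂} ∪ {x₁}
  {x₁, x₃}  = {x₃} ∪ {x₁}
  {x₁, x₅}  = {x₅} ∪ {x₁}
  {x₂, x₃}  = {x₂} ∪ {x₃}
  {x₂, x₄}  = S∖{x₁, x₃, x₅, x₆}
  {x₂, x₆}  = {x₂} ∪ {x₆}
  {x₅, x₆}  = {x₆} ∪ {x₅}
  {x₁, x₂, x₅}  = {x₂, x₅} ∪ {x₁}
  {x₁, x₂, x₆}  = {x₁, x₆} ∪ {x₂}
  {x₁, x₃, x₄}  = {x₃} ∪ {x₁, x₄}
  {x₁, x₄, x₅}  = {x₅} ∪ {x₁, x₄}
  {x₁, x₅, x₆}  = {x₁, x₆} ∪ {x₅}
  {x₂, x₃, x₆}  = {x₂} ∪ {x₃, x₆}
  {x₂, x₅, x₆}  = {x₂, x₅} ∪ {x₆}
  {x₃, x₄, x₆}  = {x₃} ∪ {x₄, x₆}
  {x₄, x₅, x₆}  = {x₅} ∪ {x₄, x₆}
  {x₁, x₂, x₃, x₄}  = {x₁, x₂, x₄} ∪ {x₃}
  {x₁, x₂, x₃, x₆}  = {x₁, x₃, x₆} ∪ {x₂}
  {x₁, x₂, x₅, x₆}  = {x₂, x₅} ∪ {x₁, x₆}
  {x₁, x₃, x₄, x₅}  = {x₁, x₃, x₅} ∪ {x₁, x₄}
  {x₁, x₄, x₅, x₆}  = {x₁, x₄, x₆} ∪ {x₅}
  {x₂, x₃, x₄, x₅}  = S∖{x₁, x₆}
  {x₂, x₃, x₄, x₆}  = {x₂, x₄, x₆} ∪ {x₃}
  {x₂, x₄, x₅, x₆}  = {x₂, x₄, x₆} ∪ {x₂, x₅}
  {x₃, x₄, x₅, x₆}  = {x₃, x₅, x₆} ∪ {x₄, x₆}
  — 59 sets.
Step 5: +5 →
  {x₃, x₄}  = S∖{x₁, x₂, x₅, x₆}
  {x₄, x₅}  = S∖{x₁, x₂, x₃, x₆}
  {x₁, x₂, x₃}  = S∖{x₄, x₅, x₆}
  {x₂, x₃, x₄}  = S∖{x₁, x₅, x₆}
  {x₃, x₄, x₅}  = S∖{x₁, x₂, x₆}
  — 64 sets.
Step 6: already closed under ᶜ and ∪.

σ(𝒞) = { ∅, {x₁}, {x₂}, {x₃}, {x₄}, {x₅}, {x₆}, {x₁, x₂}, {x₁, x₃}, {x₁, x₄}, {x₁, x₅}, {x₁, x₆}, {x₂, x₃}, {x₂, x₄}, {x₂, x₅}, {x₂, x₆}, {x₃, x₄}, {x₃, x₅}, {x₃, x₆}, {x₄, x₅}, {x₄, x₆}, {x₅, x₆}, {x₁, x₂, x₃}, {x₁, x₂, x₄}, {x₁, x₂, x₅}, {x₁, x₂, x₆}, {x₁, x₃, x₄}, {x₁, x₃, x₅}, {x₁, x₃, x₆}, {x₁, x₄, x₅}, {x₁, x₄, x₆}, {x₁, x₅, x₆}, {x₂, x₃, x₄}, {x₂, x₃, x₅}, {x₂, x₃, x₆}, {x₂, x₄, x₅}, {x₂, x₄, x₆}, {x₂, x₅, x₆}, {x₃, x₄, x₅}, {x₃, x₄, x₆}, {x₃, x₅, x₆}, {x₄, x₅, x₆}, {x₁, x₂, x₃, x₄}, {x₁, x₂, x₃, x₅}, {x₁, x₂, x₃, x₆}, {x₁, x₂, x₄, x₅}, {x₁, x₂, x₄, x₆}, {x₁, x₂, x₅, x₆}, {x₁, x₃, x₄, x₅}, {x₁, x₃, x₄, x₆}, {x₁, x₃, x₅, x₆}, {x₁, x₄, x₅, x₆}, {x₂, x₃, x₄, x₅}, {x₂, x₃, x₄, x₆}, {x₂, x₃, x₅, x₆}, {x₂, x₄, x₅, x₆}, {x₃, x₄, x₅, x₆}, {x₁, x₂, x₃, x₄, x₅}, {x₁, x₂, x₃, x₄, x₆}, {x₁, x₂, x₃, x₅, x₆}, {x₁, x₂, x₄, x₅, x₆}, {x₁, x₃, x₄, x₅, x₆}, {x₂, x₃, x₄, x₅, x₆}, S }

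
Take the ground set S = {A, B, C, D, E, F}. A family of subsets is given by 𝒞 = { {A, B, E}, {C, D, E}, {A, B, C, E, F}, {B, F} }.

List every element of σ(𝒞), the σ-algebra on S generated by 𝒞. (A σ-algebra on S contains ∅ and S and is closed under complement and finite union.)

|σ(𝒞)| = 64.  σ(𝒞) = { {}, {A}, {B}, {C}, {D}, {E}, {F}, {A, B}, {A, C}, {A, D}, {A, E}, {A, F}, {B, C}, {B, D}, {B, E}, {B, F}, {C, D}, {C, E}, {C, F}, {D, E}, {D, F}, {E, F}, {A, B, C}, {A, B, D}, {A, B, E}, {A, B, F}, {A, C, D}, {A, C, E}, {A, C, F}, {A, D, E}, {A, D, F}, {A, E, F}, {B, C, D}, {B, C, E}, {B, C, F}, {B, D, E}, {B, D, F}, {B, E, F}, {C, D, E}, {C, D, F}, {C, E, F}, {D, E, F}, {A, B, C, D}, {A, B, C, E}, {A, B, C, F}, {A, B, D, E}, {A, B, D, F}, {A, B, E, F}, {A, C, D, E}, {A, C, D, F}, {A, C, E, F}, {A, D, E, F}, {B, C, D, E}, {B, C, D, F}, {B, C, E, F}, {B, D, E, F}, {C, D, E, F}, {A, B, C, D, E}, {A, B, C, D, F}, {A, B, C, E, F}, {A, B, D, E, F}, {A, C, D, E, F}, {B, C, D, E, F}, S }

Working:
Begin from { {}, {B, F}, {A, B, E}, {C, D, E}, {A, B, C, E, F}, S } (that is, 𝒞 plus ∅ and S).
Step 1: 7 new —
  {D}  = S∖{A, B, C, E, F}
  {A, B, F}  = S∖{C, D, E}
  {C, D, F}  = S∖{A, B, E}
  {A, B, E, F}  = {A, B, E} ∪ {B, F}
  {A, C, D, E}  = S∖{B, F}
  {A, B, C, D, E}  = {A, B, E} ∪ {C, D, E}
  {B, C, D, E, F}  = {C, D, E} ∪ {B, F}
  [13 total]
Step 2. New:
  {A}  = S∖{B, C, D, E, F}
  {F}  = S∖{A, B, C, D, E}
  {C, D}  = S∖{A, B, E, F}
  {B, D, F}  = {B, F} ∪ {D}
  {A, B, D, E}  = {A, B, E} ∪ {D}
  {A, B, D, F}  = {D} ∪ {A, B, F}
  {B, C, D, F}  = {B, F} ∪ {C, D, F}
  {C, D, E, F}  = {C, D, E} ∪ {C, D, F}
  {A, B, C, D, F}  = {C, D, F} ∪ {A, B, F}
  {A, B, D, E, F}  = {D} ∪ {A, B, E, F}
  {A, C, D, E, F}  = {A, C, D, E} ∪ {C, D, F}
  [24 total]
Step 3 adds 13:
  {B}  = S∖{A, C, D, E, F}
  {C}  = S∖{A, B, D, E, F}
  {E}  = S∖{A, B, C, D, F}
  {A, B}  = S∖{C, D, E, F}
  {A, D}  = {D} ∪ {A}
  {A, E}  = S∖{B, C, D, F}
  {A, F}  = {F} ∪ {A}
  {C, E}  = S∖{A, B, D, F}
  {C, F}  = S∖{A, B, D, E}
  {D, F}  = {F} ∪ {D}
  {A, C, D}  = {C, D} ∪ {A}
  {A, C, E}  = S∖{B, D, F}
  {A, C, D, F}  = {C, D, F} ∪ {A}
  [37 total]
Step 4: +26 →
  {A, C}  = {A} ∪ {C}
  {B, C}  = {B} ∪ {C}
  {B, D}  = {B} ∪ {D}
  {B, E}  = S∖{A, C, D, F}
  {D, E}  = {E} ∪ {D}
  {E, F}  = {F} ∪ {E}
  {A, B, C}  = {A, B} ∪ {C}
  {A, B, D}  = {A, B} ∪ {A, D}
  {A, C, F}  = {A} ∪ {C, F}
  {A, D, E}  = {E} ∪ {A, D}
  {A, D, F}  = {A} ∪ {D, F}
  {A, E, F}  = {A, F} ∪ {E}
  {B, C, D}  = {C, D} ∪ {B}
  {B, C, E}  = {B} ∪ {C, E}
  {B, C, F}  = {B} ∪ {C, F}
  {B, E, F}  = S∖{A, C, D}
  {C, E, F}  = {F} ∪ {C, E}
  {D, E, F}  = {E} ∪ {D, F}
  {A, B, C, D}  = {C, D} ∪ {A, B}
  {A, B, C, E}  = S∖{D, F}
  {A, B, C, F}  = {A, B} ∪ {C, F}
  {A, C, E, F}  = {A, F} ∪ {A, C, E}
  {A, D, E, F}  = {A, E} ∪ {D, F}
  {B, C, D, E}  = S∖{A, F}
  {B, C, E, F}  = S∖{A, D}
  {B, D, E, F}  = {B, D, F} ∪ {E}
  [63 total]
Step 5: 1 new —
  {B, D, E}  = S∖{A, C, F}
  [64 total]
After Step 6 the family is unchanged; done.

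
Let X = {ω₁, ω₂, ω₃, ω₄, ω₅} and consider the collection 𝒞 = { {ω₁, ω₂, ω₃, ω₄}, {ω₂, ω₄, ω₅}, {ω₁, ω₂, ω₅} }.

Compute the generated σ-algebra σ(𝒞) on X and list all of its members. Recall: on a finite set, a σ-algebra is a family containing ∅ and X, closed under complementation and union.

Start: 𝒞 ∪ {∅, X} = { ∅, {ω₁, ω₂, ω₅}, {ω₂, ω₄, ω₅}, {ω₁, ω₂, ω₃, ω₄}, X }.
Iteration 1. New:
  {ω₅}  = {ω₁, ω₂, ω₃, ω₄}ᶜ
  {ω₁, ω₃}  = {ω₂, ω₄, ω₅}ᶜ
  {ω₃, ω₄}  = {ω₁, ω₂, ω₅}ᶜ
  {ω₁, ω₂, ω₄, ω₅}  = {ω₁, ω₂, ω₅} ∪ {ω₂, ω₄, ω₅}
Iteration 2: +6 →
  {ω₃}  = {ω₁, ω₂, ω₄, ω₅}ᶜ
  {ω₁, ω₃, ω₄}  = {ω₃, ω₄} ∪ {ω₁, ω₃}
  {ω₁, ω₃, ω₅}  = {ω₅} ∪ {ω₁, ω₃}
  {ω₃, ω₄, ω₅}  = {ω₃, ω₄} ∪ {ω₅}
  {ω₁, ω₂, ω₃, ω₅}  = {ω₁, ω₂, ω₅} ∪ {ω₁, ω₃}
  {ω₂, ω₃, ω₄, ω₅}  = {ω₃, ω₄} ∪ {ω₂, ω₄, ω₅}
Iteration 3: 7 new —
  {ω₁}  = {ω₂, ω₃, ω₄, ω₅}ᶜ
  {ω₄}  = {ω₁, ω₂, ω₃, ω₅}ᶜ
  {ω₁, ω₂}  = {ω₃, ω₄, ω₅}ᶜ
  {ω₂, ω₄}  = {ω₁, ω₃, ω₅}ᶜ
  {ω₂, ω₅}  = {ω₁, ω₃, ω₄}ᶜ
  {ω₃, ω₅}  = {ω₃} ∪ {ω₅}
  {ω₁, ω₃, ω₄, ω₅}  = {ω₃, ω₄, ω₅} ∪ {ω₁, ω₃, ω₄}
Iteration 4: +8 →
  {ω₂}  = {ω₁, ω₃, ω₄, ω₅}ᶜ
  {ω₁, ω₄}  = {ω₄} ∪ {ω₁}
  {ω₁, ω₅}  = {ω₅} ∪ {ω₁}
  {ω₄, ω₅}  = {ω₅} ∪ {ω₄}
  {ω₁, ω₂, ω₃}  = {ω₁, ω₃} ∪ {ω₁, ω₂}
  {ω₁, ω₂, ω₄}  = {ω₃, ω₅}ᶜ
  {ω₂, ω₃, ω₄}  = {ω₃, ω₄} ∪ {ω₂, ω₄}
  {ω₂, ω₃, ω₅}  = {ω₂, ω₅} ∪ {ω₃, ω₅}
Iteration 5 adds 2:
  {ω₂, ω₃}  = {ω₂} ∪ {ω₃}
  {ω₁, ω₄, ω₅}  = {ω₅} ∪ {ω₁, ω₄}
Iteration 6: no new sets; the family is a σ-algebra.

|σ(𝒞)| = 32.  σ(𝒞) = { ∅, {ω₁}, {ω₂}, {ω₃}, {ω₄}, {ω₅}, {ω₁, ω₂}, {ω₁, ω₃}, {ω₁, ω₄}, {ω₁, ω₅}, {ω₂, ω₃}, {ω₂, ω₄}, {ω₂, ω₅}, {ω₃, ω₄}, {ω₃, ω₅}, {ω₄, ω₅}, {ω₁, ω₂, ω₃}, {ω₁, ω₂, ω₄}, {ω₁, ω₂, ω₅}, {ω₁, ω₃, ω₄}, {ω₁, ω₃, ω₅}, {ω₁, ω₄, ω₅}, {ω₂, ω₃, ω₄}, {ω₂, ω₃, ω₅}, {ω₂, ω₄, ω₅}, {ω₃, ω₄, ω₅}, {ω₁, ω₂, ω₃, ω₄}, {ω₁, ω₂, ω₃, ω₅}, {ω₁, ω₂, ω₄, ω₅}, {ω₁, ω₃, ω₄, ω₅}, {ω₂, ω₃, ω₄, ω₅}, X }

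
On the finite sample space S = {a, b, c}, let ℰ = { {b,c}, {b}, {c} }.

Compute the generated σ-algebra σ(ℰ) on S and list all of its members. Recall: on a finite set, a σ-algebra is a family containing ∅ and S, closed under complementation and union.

σ(ℰ) (8 sets): { {}, {a}, {b}, {c}, {a,b}, {a,c}, {b,c}, S }

Derivation:
Start: ℰ ∪ {∅, S} = { {}, {b}, {c}, {b,c}, S }.
Round 1: +3 →
  {a}  = {b,c}ᶜ
  {a,b}  = {c}ᶜ
  {a,c}  = {b}ᶜ
  [8 total]
Round 2: already closed under ᶜ and ∪.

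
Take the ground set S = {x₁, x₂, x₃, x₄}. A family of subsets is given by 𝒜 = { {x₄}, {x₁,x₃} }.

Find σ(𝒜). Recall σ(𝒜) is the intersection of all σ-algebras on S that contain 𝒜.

Take S₀ = 𝒜 ∪ {∅, S} = { {}, {x₄}, {x₁,x₃}, S }.
Round 1. New:
  {x₂,x₄}  = S∖{x₁,x₃}
  {x₁,x₂,x₃}  = S∖{x₄}
  {x₁,x₃,x₄}  = {x₁,x₃} ∪ {x₄}
  [7 total]
Round 2. New:
  {x₂}  = S∖{x₁,x₃,x₄}
  [8 total]
Round 3: already closed under ᶜ and ∪.

Therefore σ(𝒜) = { {}, {x₂}, {x₄}, {x₁,x₃}, {x₂,x₄}, {x₁,x₂,x₃}, {x₁,x₃,x₄}, S } (|σ(𝒜)| = 8).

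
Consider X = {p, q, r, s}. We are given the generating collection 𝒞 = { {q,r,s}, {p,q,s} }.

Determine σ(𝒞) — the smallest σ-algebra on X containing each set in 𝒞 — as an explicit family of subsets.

Answer: σ(𝒞) = { {}, {p}, {r}, {p,r}, {q,s}, {p,q,s}, {q,r,s}, X }

Working:
Begin from { {}, {p,q,s}, {q,r,s}, X } (that is, 𝒞 plus ∅ and X).
Step 1: +2 →
  {p}  = ᶜ of {q,r,s}
  {r}  = ᶜ of {p,q,s}
Step 2: +1 →
  {p,r}  = {r} ∪ {p}
Step 3 adds 1:
  {q,s}  = ᶜ of {p,r}
Step 4: already closed under ᶜ and ∪.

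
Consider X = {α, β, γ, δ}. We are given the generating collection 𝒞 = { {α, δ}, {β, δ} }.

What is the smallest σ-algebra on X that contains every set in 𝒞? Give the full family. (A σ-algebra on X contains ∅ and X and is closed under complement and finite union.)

Answer: σ(𝒞) = { ∅, {α}, {β}, {γ}, {δ}, {α, β}, {α, γ}, {α, δ}, {β, γ}, {β, δ}, {γ, δ}, {α, β, γ}, {α, β, δ}, {α, γ, δ}, {β, γ, δ}, X }

Trace:
Initial family (4 sets): { ∅, {α, δ}, {β, δ}, X }.
Step 1. New:
  {α, γ}  = complement {β, δ}
  {β, γ}  = complement {α, δ}
  {α, β, δ}  = {β, δ} ∪ {α, δ}
  [7 total]
Step 2: +4 →
  {γ}  = complement {α, β, δ}
  {α, β, γ}  = {β, γ} ∪ {α, γ}
  {α, γ, δ}  = {α, δ} ∪ {α, γ}
  {β, γ, δ}  = {β, γ} ∪ {β, δ}
  [11 total]
Step 3 adds 3:
  {α}  = complement {β, γ, δ}
  {β}  = complement {α, γ, δ}
  {δ}  = complement {α, β, γ}
  [14 total]
Step 4 (2 new):
  {α, β}  = {β} ∪ {α}
  {γ, δ}  = {γ} ∪ {δ}
  [16 total]
Step 5: closed — nothing new.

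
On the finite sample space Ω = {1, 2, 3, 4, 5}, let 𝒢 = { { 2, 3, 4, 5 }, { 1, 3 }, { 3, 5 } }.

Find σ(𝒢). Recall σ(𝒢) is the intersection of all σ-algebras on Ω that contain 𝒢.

Begin from { {  }, { 1, 3 }, { 3, 5 }, { 2, 3, 4, 5 }, Ω } (that is, 𝒢 plus ∅ and Ω).
Pass 1: +4 →
  { 1 }  = { 2, 3, 4, 5 }ᶜ
  { 1, 2, 4 }  = { 3, 5 }ᶜ
  { 1, 3, 5 }  = { 1, 3 } ∪ { 3, 5 }
  { 2, 4, 5 }  = { 1, 3 }ᶜ
  |family| = 9
Pass 2: +3 →
  { 2, 4 }  = { 1, 3, 5 }ᶜ
  { 1, 2, 3, 4 }  = { 1, 2, 4 } ∪ { 1, 3 }
  { 1, 2, 4, 5 }  = { 1, 2, 4 } ∪ { 2, 4, 5 }
  |family| = 12
Pass 3. New:
  { 3 }  = { 1, 2, 4, 5 }ᶜ
  { 5 }  = { 1, 2, 3, 4 }ᶜ
  |family| = 14
Pass 4 (2 new):
  { 1, 5 }  = { 5 } ∪ { 1 }
  { 2, 3, 4 }  = { 3 } ∪ { 2, 4 }
  |family| = 16
Pass 5: already closed under ᶜ and ∪.

σ(𝒢) = { {  }, { 1 }, { 3 }, { 5 }, { 1, 3 }, { 1, 5 }, { 2, 4 }, { 3, 5 }, { 1, 2, 4 }, { 1, 3, 5 }, { 2, 3, 4 }, { 2, 4, 5 }, { 1, 2, 3, 4 }, { 1, 2, 4, 5 }, { 2, 3, 4, 5 }, Ω }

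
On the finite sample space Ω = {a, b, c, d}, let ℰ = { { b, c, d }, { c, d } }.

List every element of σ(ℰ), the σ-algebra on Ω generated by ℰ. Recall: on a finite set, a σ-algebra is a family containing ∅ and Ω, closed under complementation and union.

σ(ℰ) (8 sets): { {  }, { a }, { b }, { a, b }, { c, d }, { a, c, d }, { b, c, d }, Ω }

Trace:
Start: ℰ ∪ {∅, Ω} = { {  }, { c, d }, { b, c, d }, Ω }.
Round 1. New:
  { a }  = ᶜ of { b, c, d }
  { a, b }  = ᶜ of { c, d }
  (now 6)
Round 2 adds 1:
  { a, c, d }  = { c, d } ∪ { a }
  (now 7)
Round 3. New:
  { b }  = ᶜ of { a, c, d }
  (now 8)
After Round 4 the family is unchanged; done.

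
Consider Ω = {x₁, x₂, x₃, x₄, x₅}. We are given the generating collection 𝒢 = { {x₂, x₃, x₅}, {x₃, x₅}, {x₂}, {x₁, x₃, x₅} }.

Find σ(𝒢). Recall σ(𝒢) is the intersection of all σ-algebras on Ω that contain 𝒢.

σ(𝒢) = { ∅, {x₁}, {x₂}, {x₄}, {x₁, x₂}, {x₁, x₄}, {x₂, x₄}, {x₃, x₅}, {x₁, x₂, x₄}, {x₁, x₃, x₅}, {x₂, x₃, x₅}, {x₃, x₄, x₅}, {x₁, x₂, x₃, x₅}, {x₁, x₃, x₄, x₅}, {x₂, x₃, x₄, x₅}, Ω }

Check:
Take S₀ = 𝒢 ∪ {∅, Ω} = { ∅, {x₂}, {x₃, x₅}, {x₁, x₃, x₅}, {x₂, x₃, x₅}, Ω }.
Round 1: 5 new —
  {x₁, x₄}  = Ω∖{x₂, x₃, x₅}
  {x₂, x₄}  = Ω∖{x₁, x₃, x₅}
  {x₁, x₂, x₄}  = Ω∖{x₃, x₅}
  {x₁, x₂, x₃, x₅}  = {x₂, x₃, x₅} ∪ {x₁, x₃, x₅}
  {x₁, x₃, x₄, x₅}  = Ω∖{x₂}
  [11 total]
Round 2: 2 new —
  {x₄}  = Ω∖{x₁, x₂, x₃, x₅}
  {x₂, x₃, x₄, x₅}  = {x₂, x₃, x₅} ∪ {x₂, x₄}
  [13 total]
Round 3. New:
  {x₁}  = Ω∖{x₂, x₃, x₄, x₅}
  {x₃, x₄, x₅}  = {x₄} ∪ {x₃, x₅}
  [15 total]
Round 4: 1 new —
  {x₁, x₂}  = Ω∖{x₃, x₄, x₅}
  [16 total]
After Round 5 the family is unchanged; done.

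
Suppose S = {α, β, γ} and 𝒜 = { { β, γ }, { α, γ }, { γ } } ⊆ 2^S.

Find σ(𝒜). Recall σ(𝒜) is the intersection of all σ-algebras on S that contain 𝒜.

|σ(𝒜)| = 8.  σ(𝒜) = { ∅, { α }, { β }, { γ }, { α, β }, { α, γ }, { β, γ }, S }

Derivation:
Begin from { ∅, { γ }, { α, γ }, { β, γ }, S } (that is, 𝒜 plus ∅ and S).
Step 1 (3 new):
  { α }  = ᶜ of { β, γ }
  { β }  = ᶜ of { α, γ }
  { α, β }  = ᶜ of { γ }
  — 8 sets.
Step 2: stable.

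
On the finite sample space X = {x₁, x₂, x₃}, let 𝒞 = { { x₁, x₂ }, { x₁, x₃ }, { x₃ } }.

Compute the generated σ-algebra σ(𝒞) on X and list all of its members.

σ(𝒞) (8 sets): { ∅, { x₁ }, { x₂ }, { x₃ }, { x₁, x₂ }, { x₁, x₃ }, { x₂, x₃ }, X }

Derivation:
Take S₀ = 𝒞 ∪ {∅, X} = { ∅, { x₃ }, { x₁, x₂ }, { x₁, x₃ }, X }.
Pass 1. New:
  { x₂ }  = complement { x₁, x₃ }
  (now 6)
Pass 2 adds 1:
  { x₂, x₃ }  = { x₃ } ∪ { x₂ }
  (now 7)
Pass 3: 1 new —
  { x₁ }  = complement { x₂, x₃ }
  (now 8)
After Pass 4 the family is unchanged; done.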